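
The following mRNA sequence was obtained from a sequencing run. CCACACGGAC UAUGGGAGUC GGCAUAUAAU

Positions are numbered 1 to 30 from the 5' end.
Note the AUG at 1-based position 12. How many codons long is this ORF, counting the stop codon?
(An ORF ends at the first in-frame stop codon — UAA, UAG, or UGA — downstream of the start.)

6

Codons from position 12: AUG (12–14), GGA (15–17), GUC (18–20), GGC (21–23), AUA (24–26), UAA (27–29).
UAA is the first in-frame stop; that's 6 codons including the stop.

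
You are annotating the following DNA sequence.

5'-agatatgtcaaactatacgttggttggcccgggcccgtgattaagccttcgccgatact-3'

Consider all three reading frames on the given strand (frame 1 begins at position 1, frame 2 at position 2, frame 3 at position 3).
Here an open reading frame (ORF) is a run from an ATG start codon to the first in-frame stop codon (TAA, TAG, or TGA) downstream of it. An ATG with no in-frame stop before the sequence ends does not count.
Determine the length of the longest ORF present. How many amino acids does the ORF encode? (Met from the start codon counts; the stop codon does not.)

Frame 1: AGA TAT GTC AAA CTA TAC GTT GGT TGG CCC GGG CCC GTG ATT AAG CCT TCG CCG ATA — no ATG→stop ORF.
Frame 2: GAT ATG TCA AAC TAT ACG TTG GTT GGC CCG GGC CCG TGA TTA AGC CTT CGC CGA TAC — ATG at 5, stop TGA at 38 → 36 nt.
Frame 3: ATA TGT CAA ACT ATA CGT TGG TTG GCC CGG GCC CGT GAT TAA GCC TTC GCC GAT ACT — no ATG→stop ORF.
Longest: frame 2, positions 5–40, 36 nt = 12 codons = 11 aa. → 11 amino acids.

11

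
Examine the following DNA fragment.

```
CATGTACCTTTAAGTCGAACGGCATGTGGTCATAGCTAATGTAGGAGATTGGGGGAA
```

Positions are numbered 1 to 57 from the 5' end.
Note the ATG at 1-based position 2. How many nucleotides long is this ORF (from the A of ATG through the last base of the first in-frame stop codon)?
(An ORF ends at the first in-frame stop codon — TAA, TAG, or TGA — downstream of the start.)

Codons from position 2: ATG (2–4), TAC (5–7), CTT (8–10), TAA (11–13).
TAA is the first in-frame stop; ORF spans 2–13, 12 nucleotides.

12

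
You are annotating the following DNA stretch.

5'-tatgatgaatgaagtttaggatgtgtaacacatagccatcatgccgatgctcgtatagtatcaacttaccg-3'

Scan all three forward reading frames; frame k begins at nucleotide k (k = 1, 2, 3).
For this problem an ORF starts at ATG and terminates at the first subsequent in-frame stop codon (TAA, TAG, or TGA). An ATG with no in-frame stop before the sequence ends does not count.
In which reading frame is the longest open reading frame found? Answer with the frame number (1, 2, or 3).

Frame 1: TAT GAT GAA TGA AGT TTA GGA TGT GTA ACA CAT AGC CAT CAT GCC GAT GCT CGT ATA GTA TCA ACT TAC — no ATG→stop ORF.
Frame 2: ATG ATG AAT GAA GTT TAG GAT GTG TAA CAC ATA GCC ATC ATG CCG ATG CTC GTA TAG TAT CAA CTT ACC — ATG at 2, stop TAG at 17 → 18 nt; ATG at 5, stop TAG at 17 → 15 nt; ATG at 41, stop TAG at 56 → 18 nt; ATG at 47, stop TAG at 56 → 12 nt.
Frame 3: TGA TGA ATG AAG TTT AGG ATG TGT AAC ACA TAG CCA TCA TGC CGA TGC TCG TAT AGT ATC AAC TTA CCG — ATG at 9, stop TAG at 33 → 27 nt; ATG at 21, stop TAG at 33 → 15 nt.
Longest ORF is 27 nt in frame 3 (positions 9–35).

3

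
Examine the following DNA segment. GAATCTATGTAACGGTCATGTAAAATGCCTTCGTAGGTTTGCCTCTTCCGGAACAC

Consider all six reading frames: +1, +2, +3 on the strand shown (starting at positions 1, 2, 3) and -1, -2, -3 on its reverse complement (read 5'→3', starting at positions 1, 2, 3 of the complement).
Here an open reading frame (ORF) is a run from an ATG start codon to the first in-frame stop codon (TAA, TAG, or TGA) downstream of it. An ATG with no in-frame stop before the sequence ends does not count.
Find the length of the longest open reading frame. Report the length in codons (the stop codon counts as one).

5

Reverse complement (5'→3'): GTGTTCCGGAAGAGGCAAACCTACGAAGGCATTTTACATGACCGTTACATAGATTC
Frame +1: GAA TCT ATG TAA CGG TCA TGT AAA ATG CCT TCG TAG GTT TGC CTC TTC CGG AAC — ATG at 7, stop TAA at 10 → 6 nt; ATG at 25, stop TAG at 34 → 12 nt.
Frame +2: AAT CTA TGT AAC GGT CAT GTA AAA TGC CTT CGT AGG TTT GCC TCT TCC GGA ACA — no ATG→stop ORF.
Frame +3: ATC TAT GTA ACG GTC ATG TAA AAT GCC TTC GTA GGT TTG CCT CTT CCG GAA CAC — ATG at 18, stop TAA at 21 → 6 nt.
Frame -1: GTG TTC CGG AAG AGG CAA ACC TAC GAA GGC ATT TTA CAT GAC CGT TAC ATA GAT — no ATG→stop ORF.
Frame -2: TGT TCC GGA AGA GGC AAA CCT ACG AAG GCA TTT TAC ATG ACC GTT ACA TAG ATT — ATG at 38, stop TAG at 50 → 15 nt.
Frame -3: GTT CCG GAA GAG GCA AAC CTA CGA AGG CAT TTT ACA TGA CCG TTA CAT AGA TTC — no ATG→stop ORF.
Longest: frame -2, positions 38–52, 15 nt = 5 codons = 4 aa. → 5 codons.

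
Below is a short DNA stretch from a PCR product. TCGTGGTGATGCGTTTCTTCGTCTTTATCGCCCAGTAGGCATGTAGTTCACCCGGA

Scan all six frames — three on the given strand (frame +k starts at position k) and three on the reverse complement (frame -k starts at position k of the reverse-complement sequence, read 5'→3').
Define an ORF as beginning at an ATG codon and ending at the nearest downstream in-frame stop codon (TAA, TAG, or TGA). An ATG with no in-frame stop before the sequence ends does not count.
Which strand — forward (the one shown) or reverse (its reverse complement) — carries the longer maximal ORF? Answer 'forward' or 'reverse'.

Reverse complement (5'→3'): TCCGGGTGAACTACATGCCTACTGGGCGATAAAGACGAAGAAACGCATCACCACGA
Frame +1: TCG TGG TGA TGC GTT TCT TCG TCT TTA TCG CCC AGT AGG CAT GTA GTT CAC CCG — no ATG→stop ORF.
Frame +2: CGT GGT GAT GCG TTT CTT CGT CTT TAT CGC CCA GTA GGC ATG TAG TTC ACC CGG — ATG at 41, stop TAG at 44 → 6 nt.
Frame +3: GTG GTG ATG CGT TTC TTC GTC TTT ATC GCC CAG TAG GCA TGT AGT TCA CCC GGA — ATG at 9, stop TAG at 36 → 30 nt.
Frame -1: TCC GGG TGA ACT ACA TGC CTA CTG GGC GAT AAA GAC GAA GAA ACG CAT CAC CAC — no ATG→stop ORF.
Frame -2: CCG GGT GAA CTA CAT GCC TAC TGG GCG ATA AAG ACG AAG AAA CGC ATC ACC ACG — no ATG→stop ORF.
Frame -3: CGG GTG AAC TAC ATG CCT ACT GGG CGA TAA AGA CGA AGA AAC GCA TCA CCA CGA — ATG at 15, stop TAA at 30 → 18 nt.
Forward-strand max 30 nt; reverse-strand max 18 nt. The forward strand has the longer ORF.

forward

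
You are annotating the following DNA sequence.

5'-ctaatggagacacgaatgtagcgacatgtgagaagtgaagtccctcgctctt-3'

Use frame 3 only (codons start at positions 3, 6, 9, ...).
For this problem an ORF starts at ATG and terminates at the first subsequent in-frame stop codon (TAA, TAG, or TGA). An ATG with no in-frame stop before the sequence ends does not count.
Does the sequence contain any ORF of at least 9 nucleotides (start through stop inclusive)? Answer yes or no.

no

Frame 3: AAT GGA GAC ACG AAT GTA GCG ACA TGT GAG AAG TGA AGT CCC TCG CTC — no ATG→stop ORF.
Largest ORF found is 0 nucleotides < 9, so no.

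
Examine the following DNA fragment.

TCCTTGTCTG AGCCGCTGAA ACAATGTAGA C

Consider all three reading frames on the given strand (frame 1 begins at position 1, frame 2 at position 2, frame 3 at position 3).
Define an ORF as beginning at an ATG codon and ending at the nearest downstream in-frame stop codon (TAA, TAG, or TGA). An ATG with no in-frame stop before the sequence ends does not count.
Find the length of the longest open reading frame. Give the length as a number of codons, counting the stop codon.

2

Frame 1: TCC TTG TCT GAG CCG CTG AAA CAA TGT AGA — no ATG→stop ORF.
Frame 2: CCT TGT CTG AGC CGC TGA AAC AAT GTA GAC — no ATG→stop ORF.
Frame 3: CTT GTC TGA GCC GCT GAA ACA ATG TAG — ATG at 24, stop TAG at 27 → 6 nt.
Longest: frame 3, positions 24–29, 6 nt = 2 codons = 1 aa. → 2 codons.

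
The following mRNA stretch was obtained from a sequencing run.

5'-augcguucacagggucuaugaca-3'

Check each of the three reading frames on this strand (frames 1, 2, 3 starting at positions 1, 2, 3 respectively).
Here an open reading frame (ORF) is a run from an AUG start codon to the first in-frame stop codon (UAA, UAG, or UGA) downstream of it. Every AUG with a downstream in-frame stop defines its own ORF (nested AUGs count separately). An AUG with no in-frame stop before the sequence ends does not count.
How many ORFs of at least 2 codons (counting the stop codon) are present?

1

Frame 1: AUG CGU UCA CAG GGU CUA UGA — AUG at 1, stop UGA at 19 → 21 nt.
Frame 2: UGC GUU CAC AGG GUC UAU GAC — no AUG→stop ORF.
Frame 3: GCG UUC ACA GGG UCU AUG ACA — no AUG→stop ORF.
ORFs ≥ 2 codons: frame 1 1–21 (7 codons). Count = 1.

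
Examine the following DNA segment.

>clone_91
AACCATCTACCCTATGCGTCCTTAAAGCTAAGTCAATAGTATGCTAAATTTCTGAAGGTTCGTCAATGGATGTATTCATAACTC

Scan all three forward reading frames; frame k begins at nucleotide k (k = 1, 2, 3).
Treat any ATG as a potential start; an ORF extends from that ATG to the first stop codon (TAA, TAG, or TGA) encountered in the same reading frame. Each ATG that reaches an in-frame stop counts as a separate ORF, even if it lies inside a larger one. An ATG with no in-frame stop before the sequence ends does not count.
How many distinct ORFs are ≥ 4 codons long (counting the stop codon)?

3

Frame 1: AAC CAT CTA CCC TAT GCG TCC TTA AAG CTA AGT CAA TAG TAT GCT AAA TTT CTG AAG GTT CGT CAA TGG ATG TAT TCA TAA CTC — ATG at 70, stop TAA at 79 → 12 nt.
Frame 2: ACC ATC TAC CCT ATG CGT CCT TAA AGC TAA GTC AAT AGT ATG CTA AAT TTC TGA AGG TTC GTC AAT GGA TGT ATT CAT AAC — ATG at 14, stop TAA at 23 → 12 nt; ATG at 41, stop TGA at 53 → 15 nt.
Frame 3: CCA TCT ACC CTA TGC GTC CTT AAA GCT AAG TCA ATA GTA TGC TAA ATT TCT GAA GGT TCG TCA ATG GAT GTA TTC ATA ACT — no ATG→stop ORF.
ORFs ≥ 4 codons: frame 1 70–81 (4 codons), frame 2 14–25 (4 codons), frame 2 41–55 (5 codons). Count = 3.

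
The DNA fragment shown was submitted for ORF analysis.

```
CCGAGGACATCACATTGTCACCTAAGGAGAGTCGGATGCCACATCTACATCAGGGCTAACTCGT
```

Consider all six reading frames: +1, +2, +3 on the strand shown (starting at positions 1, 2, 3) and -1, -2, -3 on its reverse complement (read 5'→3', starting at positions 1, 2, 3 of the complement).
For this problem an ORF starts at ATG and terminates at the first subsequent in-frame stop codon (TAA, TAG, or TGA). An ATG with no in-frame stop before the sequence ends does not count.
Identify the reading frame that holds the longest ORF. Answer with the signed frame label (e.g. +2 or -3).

Reverse complement (5'→3'): ACGAGTTAGCCCTGATGTAGATGTGGCATCCGACTCTCCTTAGGTGACAATGTGATGTCCTCGG
Frame +1: CCG AGG ACA TCA CAT TGT CAC CTA AGG AGA GTC GGA TGC CAC ATC TAC ATC AGG GCT AAC TCG — no ATG→stop ORF.
Frame +2: CGA GGA CAT CAC ATT GTC ACC TAA GGA GAG TCG GAT GCC ACA TCT ACA TCA GGG CTA ACT CGT — no ATG→stop ORF.
Frame +3: GAG GAC ATC ACA TTG TCA CCT AAG GAG AGT CGG ATG CCA CAT CTA CAT CAG GGC TAA CTC — ATG at 36, stop TAA at 57 → 24 nt.
Frame -1: ACG AGT TAG CCC TGA TGT AGA TGT GGC ATC CGA CTC TCC TTA GGT GAC AAT GTG ATG TCC TCG — no ATG→stop ORF.
Frame -2: CGA GTT AGC CCT GAT GTA GAT GTG GCA TCC GAC TCT CCT TAG GTG ACA ATG TGA TGT CCT CGG — ATG at 50, stop TGA at 53 → 6 nt.
Frame -3: GAG TTA GCC CTG ATG TAG ATG TGG CAT CCG ACT CTC CTT AGG TGA CAA TGT GAT GTC CTC — ATG at 15, stop TAG at 18 → 6 nt; ATG at 21, stop TGA at 45 → 27 nt.
Longest ORF is 27 nt in frame -3 (positions 21–47).

-3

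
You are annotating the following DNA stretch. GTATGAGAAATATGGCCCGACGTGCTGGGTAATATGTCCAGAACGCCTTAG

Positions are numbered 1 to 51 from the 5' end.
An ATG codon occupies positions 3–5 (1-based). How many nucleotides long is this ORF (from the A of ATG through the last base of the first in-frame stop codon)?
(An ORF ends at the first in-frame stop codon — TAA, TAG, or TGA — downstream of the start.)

Codons from position 3: ATG (3–5), AGA (6–8), AAT (9–11), ATG (12–14), GCC (15–17), CGA (18–20), CGT (21–23), GCT (24–26), GGG (27–29), TAA (30–32).
TAA is the first in-frame stop; ORF spans 3–32, 30 nucleotides.

30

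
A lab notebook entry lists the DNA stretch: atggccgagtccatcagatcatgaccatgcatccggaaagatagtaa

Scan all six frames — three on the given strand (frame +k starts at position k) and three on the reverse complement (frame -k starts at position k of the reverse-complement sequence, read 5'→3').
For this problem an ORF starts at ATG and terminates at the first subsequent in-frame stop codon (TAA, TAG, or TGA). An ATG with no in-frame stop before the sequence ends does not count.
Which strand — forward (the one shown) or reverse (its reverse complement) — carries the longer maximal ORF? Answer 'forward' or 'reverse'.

Reverse complement (5'→3'): TTACTATCTTTCCGGATGCATGGTCATGATCTGATGGACTCGGCCAT
Frame +1: ATG GCC GAG TCC ATC AGA TCA TGA CCA TGC ATC CGG AAA GAT AGT — ATG at 1, stop TGA at 22 → 24 nt.
Frame +2: TGG CCG AGT CCA TCA GAT CAT GAC CAT GCA TCC GGA AAG ATA GTA — no ATG→stop ORF.
Frame +3: GGC CGA GTC CAT CAG ATC ATG ACC ATG CAT CCG GAA AGA TAG TAA — ATG at 21, stop TAG at 42 → 24 nt; ATG at 27, stop TAG at 42 → 18 nt.
Frame -1: TTA CTA TCT TTC CGG ATG CAT GGT CAT GAT CTG ATG GAC TCG GCC — no ATG→stop ORF.
Frame -2: TAC TAT CTT TCC GGA TGC ATG GTC ATG ATC TGA TGG ACT CGG CCA — ATG at 20, stop TGA at 32 → 15 nt; ATG at 26, stop TGA at 32 → 9 nt.
Frame -3: ACT ATC TTT CCG GAT GCA TGG TCA TGA TCT GAT GGA CTC GGC CAT — no ATG→stop ORF.
Forward-strand max 24 nt; reverse-strand max 15 nt. The forward strand has the longer ORF.

forward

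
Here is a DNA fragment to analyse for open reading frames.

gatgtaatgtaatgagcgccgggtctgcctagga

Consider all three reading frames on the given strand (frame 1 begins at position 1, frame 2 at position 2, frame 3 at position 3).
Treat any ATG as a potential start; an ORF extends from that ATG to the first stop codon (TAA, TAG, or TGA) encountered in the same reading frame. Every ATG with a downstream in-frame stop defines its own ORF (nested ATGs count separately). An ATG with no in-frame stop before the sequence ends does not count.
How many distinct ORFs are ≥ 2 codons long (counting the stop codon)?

Frame 1: GAT GTA ATG TAA TGA GCG CCG GGT CTG CCT AGG — ATG at 7, stop TAA at 10 → 6 nt.
Frame 2: ATG TAA TGT AAT GAG CGC CGG GTC TGC CTA GGA — ATG at 2, stop TAA at 5 → 6 nt.
Frame 3: TGT AAT GTA ATG AGC GCC GGG TCT GCC TAG — ATG at 12, stop TAG at 30 → 21 nt.
ORFs ≥ 2 codons: frame 1 7–12 (2 codons), frame 2 2–7 (2 codons), frame 3 12–32 (7 codons). Count = 3.

3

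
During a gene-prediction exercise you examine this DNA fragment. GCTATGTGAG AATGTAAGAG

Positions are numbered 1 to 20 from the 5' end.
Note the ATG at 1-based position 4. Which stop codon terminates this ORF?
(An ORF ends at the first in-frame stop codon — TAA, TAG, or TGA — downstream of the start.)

TGA

Codons from position 4: ATG (4–6), TGA (7–9).
The first in-frame stop codon is TGA.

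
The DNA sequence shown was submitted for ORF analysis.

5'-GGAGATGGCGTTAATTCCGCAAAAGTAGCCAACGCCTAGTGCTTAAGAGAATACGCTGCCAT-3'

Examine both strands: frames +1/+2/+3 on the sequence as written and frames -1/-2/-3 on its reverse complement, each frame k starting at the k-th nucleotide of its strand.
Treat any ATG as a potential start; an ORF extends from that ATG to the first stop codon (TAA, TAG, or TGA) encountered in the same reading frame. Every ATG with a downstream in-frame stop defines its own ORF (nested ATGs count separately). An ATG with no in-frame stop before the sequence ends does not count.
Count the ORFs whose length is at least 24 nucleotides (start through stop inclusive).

Reverse complement (5'→3'): ATGGCAGCGTATTCTCTTAAGCACTAGGCGTTGGCTACTTTTGCGGAATTAACGCCATCTCC
Frame +1: GGA GAT GGC GTT AAT TCC GCA AAA GTA GCC AAC GCC TAG TGC TTA AGA GAA TAC GCT GCC — no ATG→stop ORF.
Frame +2: GAG ATG GCG TTA ATT CCG CAA AAG TAG CCA ACG CCT AGT GCT TAA GAG AAT ACG CTG CCA — ATG at 5, stop TAG at 26 → 24 nt.
Frame +3: AGA TGG CGT TAA TTC CGC AAA AGT AGC CAA CGC CTA GTG CTT AAG AGA ATA CGC TGC CAT — no ATG→stop ORF.
Frame -1: ATG GCA GCG TAT TCT CTT AAG CAC TAG GCG TTG GCT ACT TTT GCG GAA TTA ACG CCA TCT — ATG at 1, stop TAG at 25 → 27 nt.
Frame -2: TGG CAG CGT ATT CTC TTA AGC ACT AGG CGT TGG CTA CTT TTG CGG AAT TAA CGC CAT CTC — no ATG→stop ORF.
Frame -3: GGC AGC GTA TTC TCT TAA GCA CTA GGC GTT GGC TAC TTT TGC GGA ATT AAC GCC ATC TCC — no ATG→stop ORF.
ORFs ≥ 24 nucleotides: frame +2 5–28 (24 nucleotides), frame -1 1–27 (27 nucleotides). Count = 2.

2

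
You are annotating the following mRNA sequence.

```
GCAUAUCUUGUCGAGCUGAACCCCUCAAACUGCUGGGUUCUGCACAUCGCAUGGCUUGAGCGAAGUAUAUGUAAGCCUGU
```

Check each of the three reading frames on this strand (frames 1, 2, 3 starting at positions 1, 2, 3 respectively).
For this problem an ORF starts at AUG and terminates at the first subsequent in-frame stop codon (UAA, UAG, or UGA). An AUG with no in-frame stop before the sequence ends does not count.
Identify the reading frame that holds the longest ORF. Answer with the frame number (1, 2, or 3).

Frame 1: GCA UAU CUU GUC GAG CUG AAC CCC UCA AAC UGC UGG GUU CUG CAC AUC GCA UGG CUU GAG CGA AGU AUA UGU AAG CCU — no AUG→stop ORF.
Frame 2: CAU AUC UUG UCG AGC UGA ACC CCU CAA ACU GCU GGG UUC UGC ACA UCG CAU GGC UUG AGC GAA GUA UAU GUA AGC CUG — no AUG→stop ORF.
Frame 3: AUA UCU UGU CGA GCU GAA CCC CUC AAA CUG CUG GGU UCU GCA CAU CGC AUG GCU UGA GCG AAG UAU AUG UAA GCC UGU — AUG at 51, stop UGA at 57 → 9 nt; AUG at 69, stop UAA at 72 → 6 nt.
Longest ORF is 9 nt in frame 3 (positions 51–59).

3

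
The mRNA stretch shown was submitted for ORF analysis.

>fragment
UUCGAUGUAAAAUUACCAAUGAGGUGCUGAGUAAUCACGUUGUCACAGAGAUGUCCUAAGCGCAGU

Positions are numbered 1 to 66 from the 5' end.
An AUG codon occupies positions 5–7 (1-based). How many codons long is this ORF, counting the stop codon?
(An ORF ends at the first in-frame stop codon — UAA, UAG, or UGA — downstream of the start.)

Codons from position 5: AUG (5–7), UAA (8–10).
UAA is the first in-frame stop; that's 2 codons including the stop.

2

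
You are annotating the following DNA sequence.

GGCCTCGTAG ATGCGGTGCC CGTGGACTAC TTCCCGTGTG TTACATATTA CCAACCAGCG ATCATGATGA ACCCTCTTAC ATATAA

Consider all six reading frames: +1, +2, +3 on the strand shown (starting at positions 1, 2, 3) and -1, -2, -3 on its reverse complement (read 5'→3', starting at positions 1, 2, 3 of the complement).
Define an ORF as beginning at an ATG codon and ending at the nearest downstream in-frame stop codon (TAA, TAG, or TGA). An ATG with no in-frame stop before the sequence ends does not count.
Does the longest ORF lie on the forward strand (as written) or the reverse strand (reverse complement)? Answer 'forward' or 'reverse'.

forward

Reverse complement (5'→3'): TTATATGTAAGAGGGTTCATCATGATCGCTGGTTGGTAATATGTAACACACGGGAAGTAGTCCACGGGCACCGCATCTACGAGGCC
Frame +1: GGC CTC GTA GAT GCG GTG CCC GTG GAC TAC TTC CCG TGT GTT ACA TAT TAC CAA CCA GCG ATC ATG ATG AAC CCT CTT ACA TAT — no ATG→stop ORF.
Frame +2: GCC TCG TAG ATG CGG TGC CCG TGG ACT ACT TCC CGT GTG TTA CAT ATT ACC AAC CAG CGA TCA TGA TGA ACC CTC TTA CAT ATA — ATG at 11, stop TGA at 65 → 57 nt.
Frame +3: CCT CGT AGA TGC GGT GCC CGT GGA CTA CTT CCC GTG TGT TAC ATA TTA CCA ACC AGC GAT CAT GAT GAA CCC TCT TAC ATA TAA — no ATG→stop ORF.
Frame -1: TTA TAT GTA AGA GGG TTC ATC ATG ATC GCT GGT TGG TAA TAT GTA ACA CAC GGG AAG TAG TCC ACG GGC ACC GCA TCT ACG AGG — ATG at 22, stop TAA at 37 → 18 nt.
Frame -2: TAT ATG TAA GAG GGT TCA TCA TGA TCG CTG GTT GGT AAT ATG TAA CAC ACG GGA AGT AGT CCA CGG GCA CCG CAT CTA CGA GGC — ATG at 5, stop TAA at 8 → 6 nt; ATG at 41, stop TAA at 44 → 6 nt.
Frame -3: ATA TGT AAG AGG GTT CAT CAT GAT CGC TGG TTG GTA ATA TGT AAC ACA CGG GAA GTA GTC CAC GGG CAC CGC ATC TAC GAG GCC — no ATG→stop ORF.
Forward-strand max 57 nt; reverse-strand max 18 nt. The forward strand has the longer ORF.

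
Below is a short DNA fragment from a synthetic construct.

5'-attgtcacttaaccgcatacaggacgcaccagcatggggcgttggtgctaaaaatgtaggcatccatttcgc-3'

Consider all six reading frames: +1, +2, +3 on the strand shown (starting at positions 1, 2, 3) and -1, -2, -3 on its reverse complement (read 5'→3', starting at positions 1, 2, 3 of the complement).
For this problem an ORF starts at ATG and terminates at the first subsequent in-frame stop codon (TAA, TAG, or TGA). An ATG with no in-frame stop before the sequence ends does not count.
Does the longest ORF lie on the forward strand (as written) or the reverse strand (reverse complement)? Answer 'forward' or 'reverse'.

reverse

Reverse complement (5'→3'): GCGAAATGGATGCCTACATTTTTAGCACCAACGCCCCATGCTGGTGCGTCCTGTATGCGGTTAAGTGACAAT
Frame +1: ATT GTC ACT TAA CCG CAT ACA GGA CGC ACC AGC ATG GGG CGT TGG TGC TAA AAA TGT AGG CAT CCA TTT CGC — ATG at 34, stop TAA at 49 → 18 nt.
Frame +2: TTG TCA CTT AAC CGC ATA CAG GAC GCA CCA GCA TGG GGC GTT GGT GCT AAA AAT GTA GGC ATC CAT TTC — no ATG→stop ORF.
Frame +3: TGT CAC TTA ACC GCA TAC AGG ACG CAC CAG CAT GGG GCG TTG GTG CTA AAA ATG TAG GCA TCC ATT TCG — ATG at 54, stop TAG at 57 → 6 nt.
Frame -1: GCG AAA TGG ATG CCT ACA TTT TTA GCA CCA ACG CCC CAT GCT GGT GCG TCC TGT ATG CGG TTA AGT GAC AAT — no ATG→stop ORF.
Frame -2: CGA AAT GGA TGC CTA CAT TTT TAG CAC CAA CGC CCC ATG CTG GTG CGT CCT GTA TGC GGT TAA GTG ACA — ATG at 38, stop TAA at 62 → 27 nt.
Frame -3: GAA ATG GAT GCC TAC ATT TTT AGC ACC AAC GCC CCA TGC TGG TGC GTC CTG TAT GCG GTT AAG TGA CAA — ATG at 6, stop TGA at 66 → 63 nt.
Forward-strand max 18 nt; reverse-strand max 63 nt. The reverse strand has the longer ORF.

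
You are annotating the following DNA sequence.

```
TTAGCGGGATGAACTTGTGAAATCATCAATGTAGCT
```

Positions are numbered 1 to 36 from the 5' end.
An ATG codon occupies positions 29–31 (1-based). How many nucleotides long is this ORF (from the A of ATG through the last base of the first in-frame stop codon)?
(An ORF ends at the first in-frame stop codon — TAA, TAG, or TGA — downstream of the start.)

6

Codons from position 29: ATG (29–31), TAG (32–34).
TAG is the first in-frame stop; ORF spans 29–34, 6 nucleotides.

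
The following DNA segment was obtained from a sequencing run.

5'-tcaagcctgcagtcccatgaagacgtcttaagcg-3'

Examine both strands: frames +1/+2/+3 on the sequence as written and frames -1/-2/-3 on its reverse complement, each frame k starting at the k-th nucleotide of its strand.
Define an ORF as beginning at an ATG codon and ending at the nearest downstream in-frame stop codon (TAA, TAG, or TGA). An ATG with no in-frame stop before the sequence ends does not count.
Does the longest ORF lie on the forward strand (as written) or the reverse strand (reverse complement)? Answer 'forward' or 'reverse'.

Reverse complement (5'→3'): CGCTTAAGACGTCTTCATGGGACTGCAGGCTTGA
Frame +1: TCA AGC CTG CAG TCC CAT GAA GAC GTC TTA AGC — no ATG→stop ORF.
Frame +2: CAA GCC TGC AGT CCC ATG AAG ACG TCT TAA GCG — ATG at 17, stop TAA at 29 → 15 nt.
Frame +3: AAG CCT GCA GTC CCA TGA AGA CGT CTT AAG — no ATG→stop ORF.
Frame -1: CGC TTA AGA CGT CTT CAT GGG ACT GCA GGC TTG — no ATG→stop ORF.
Frame -2: GCT TAA GAC GTC TTC ATG GGA CTG CAG GCT TGA — ATG at 17, stop TGA at 32 → 18 nt.
Frame -3: CTT AAG ACG TCT TCA TGG GAC TGC AGG CTT — no ATG→stop ORF.
Forward-strand max 15 nt; reverse-strand max 18 nt. The reverse strand has the longer ORF.

reverse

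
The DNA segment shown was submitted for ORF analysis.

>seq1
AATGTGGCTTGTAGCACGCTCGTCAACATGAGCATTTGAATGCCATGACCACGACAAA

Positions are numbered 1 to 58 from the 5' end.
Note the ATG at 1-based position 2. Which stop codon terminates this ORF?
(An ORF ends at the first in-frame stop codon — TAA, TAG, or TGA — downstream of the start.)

Codons from position 2: ATG (2–4), TGG (5–7), CTT (8–10), GTA (11–13), GCA (14–16), CGC (17–19), TCG (20–22), TCA (23–25), ACA (26–28), TGA (29–31).
The first in-frame stop codon is TGA.

TGA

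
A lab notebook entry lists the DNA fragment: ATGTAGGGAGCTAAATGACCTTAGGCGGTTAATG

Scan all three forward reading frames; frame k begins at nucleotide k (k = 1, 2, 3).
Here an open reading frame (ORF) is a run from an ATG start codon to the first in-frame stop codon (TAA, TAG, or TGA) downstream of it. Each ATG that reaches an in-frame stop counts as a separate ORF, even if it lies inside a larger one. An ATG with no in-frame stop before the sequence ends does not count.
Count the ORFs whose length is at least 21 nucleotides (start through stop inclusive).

0

Frame 1: ATG TAG GGA GCT AAA TGA CCT TAG GCG GTT AAT — ATG at 1, stop TAG at 4 → 6 nt.
Frame 2: TGT AGG GAG CTA AAT GAC CTT AGG CGG TTA ATG — no ATG→stop ORF.
Frame 3: GTA GGG AGC TAA ATG ACC TTA GGC GGT TAA — ATG at 15, stop TAA at 30 → 18 nt.
No ORF reaches 21 nucleotides. Count = 0.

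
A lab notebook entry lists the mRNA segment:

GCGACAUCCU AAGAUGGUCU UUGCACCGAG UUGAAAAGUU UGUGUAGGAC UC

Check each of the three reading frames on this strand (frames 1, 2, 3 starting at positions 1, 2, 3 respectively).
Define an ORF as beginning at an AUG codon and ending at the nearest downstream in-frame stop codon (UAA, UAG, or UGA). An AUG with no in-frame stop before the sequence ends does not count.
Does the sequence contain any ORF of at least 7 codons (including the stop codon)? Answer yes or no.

yes

Frame 1: GCG ACA UCC UAA GAU GGU CUU UGC ACC GAG UUG AAA AGU UUG UGU AGG ACU — no AUG→stop ORF.
Frame 2: CGA CAU CCU AAG AUG GUC UUU GCA CCG AGU UGA AAA GUU UGU GUA GGA CUC — AUG at 14, stop UGA at 32 → 21 nt.
Frame 3: GAC AUC CUA AGA UGG UCU UUG CAC CGA GUU GAA AAG UUU GUG UAG GAC — no AUG→stop ORF.
Frame 2 has an ORF of 7 codons (positions 14–34) ≥ 7, so yes.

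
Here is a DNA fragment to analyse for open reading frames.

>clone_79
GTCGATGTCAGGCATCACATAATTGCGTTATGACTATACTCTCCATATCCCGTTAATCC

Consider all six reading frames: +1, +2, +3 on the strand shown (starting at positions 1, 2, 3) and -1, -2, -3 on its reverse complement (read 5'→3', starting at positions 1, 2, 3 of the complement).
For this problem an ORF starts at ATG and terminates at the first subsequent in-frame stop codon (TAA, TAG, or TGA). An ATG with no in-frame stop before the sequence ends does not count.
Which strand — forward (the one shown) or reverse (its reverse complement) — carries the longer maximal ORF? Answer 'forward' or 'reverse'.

Reverse complement (5'→3'): GGATTAACGGGATATGGAGAGTATAGTCATAACGCAATTATGTGATGCCTGACATCGAC
Frame +1: GTC GAT GTC AGG CAT CAC ATA ATT GCG TTA TGA CTA TAC TCT CCA TAT CCC GTT AAT — no ATG→stop ORF.
Frame +2: TCG ATG TCA GGC ATC ACA TAA TTG CGT TAT GAC TAT ACT CTC CAT ATC CCG TTA ATC — ATG at 5, stop TAA at 20 → 18 nt.
Frame +3: CGA TGT CAG GCA TCA CAT AAT TGC GTT ATG ACT ATA CTC TCC ATA TCC CGT TAA TCC — ATG at 30, stop TAA at 54 → 27 nt.
Frame -1: GGA TTA ACG GGA TAT GGA GAG TAT AGT CAT AAC GCA ATT ATG TGA TGC CTG ACA TCG — ATG at 40, stop TGA at 43 → 6 nt.
Frame -2: GAT TAA CGG GAT ATG GAG AGT ATA GTC ATA ACG CAA TTA TGT GAT GCC TGA CAT CGA — ATG at 14, stop TGA at 50 → 39 nt.
Frame -3: ATT AAC GGG ATA TGG AGA GTA TAG TCA TAA CGC AAT TAT GTG ATG CCT GAC ATC GAC — no ATG→stop ORF.
Forward-strand max 27 nt; reverse-strand max 39 nt. The reverse strand has the longer ORF.

reverse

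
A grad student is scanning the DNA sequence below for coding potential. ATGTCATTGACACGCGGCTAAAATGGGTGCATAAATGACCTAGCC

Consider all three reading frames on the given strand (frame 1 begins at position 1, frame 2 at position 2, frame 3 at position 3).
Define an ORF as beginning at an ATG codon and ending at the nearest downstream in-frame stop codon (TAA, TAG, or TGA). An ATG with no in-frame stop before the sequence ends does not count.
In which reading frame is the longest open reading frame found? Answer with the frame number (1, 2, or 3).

1

Frame 1: ATG TCA TTG ACA CGC GGC TAA AAT GGG TGC ATA AAT GAC CTA GCC — ATG at 1, stop TAA at 19 → 21 nt.
Frame 2: TGT CAT TGA CAC GCG GCT AAA ATG GGT GCA TAA ATG ACC TAG — ATG at 23, stop TAA at 32 → 12 nt; ATG at 35, stop TAG at 41 → 9 nt.
Frame 3: GTC ATT GAC ACG CGG CTA AAA TGG GTG CAT AAA TGA CCT AGC — no ATG→stop ORF.
Longest ORF is 21 nt in frame 1 (positions 1–21).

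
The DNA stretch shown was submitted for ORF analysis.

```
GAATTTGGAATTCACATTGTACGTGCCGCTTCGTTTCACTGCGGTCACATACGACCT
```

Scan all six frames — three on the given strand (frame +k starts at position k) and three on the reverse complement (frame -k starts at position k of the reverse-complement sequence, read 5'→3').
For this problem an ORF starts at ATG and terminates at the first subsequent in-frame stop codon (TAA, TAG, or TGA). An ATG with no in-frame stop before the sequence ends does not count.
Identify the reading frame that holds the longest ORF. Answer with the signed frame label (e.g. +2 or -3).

-2

Reverse complement (5'→3'): AGGTCGTATGTGACCGCAGTGAAACGAAGCGGCACGTACAATGTGAATTCCAAATTC
Frame +1: GAA TTT GGA ATT CAC ATT GTA CGT GCC GCT TCG TTT CAC TGC GGT CAC ATA CGA CCT — no ATG→stop ORF.
Frame +2: AAT TTG GAA TTC ACA TTG TAC GTG CCG CTT CGT TTC ACT GCG GTC ACA TAC GAC — no ATG→stop ORF.
Frame +3: ATT TGG AAT TCA CAT TGT ACG TGC CGC TTC GTT TCA CTG CGG TCA CAT ACG ACC — no ATG→stop ORF.
Frame -1: AGG TCG TAT GTG ACC GCA GTG AAA CGA AGC GGC ACG TAC AAT GTG AAT TCC AAA TTC — no ATG→stop ORF.
Frame -2: GGT CGT ATG TGA CCG CAG TGA AAC GAA GCG GCA CGT ACA ATG TGA ATT CCA AAT — ATG at 8, stop TGA at 11 → 6 nt; ATG at 41, stop TGA at 44 → 6 nt.
Frame -3: GTC GTA TGT GAC CGC AGT GAA ACG AAG CGG CAC GTA CAA TGT GAA TTC CAA ATT — no ATG→stop ORF.
Longest ORF is 6 nt in frame -2 (positions 8–13).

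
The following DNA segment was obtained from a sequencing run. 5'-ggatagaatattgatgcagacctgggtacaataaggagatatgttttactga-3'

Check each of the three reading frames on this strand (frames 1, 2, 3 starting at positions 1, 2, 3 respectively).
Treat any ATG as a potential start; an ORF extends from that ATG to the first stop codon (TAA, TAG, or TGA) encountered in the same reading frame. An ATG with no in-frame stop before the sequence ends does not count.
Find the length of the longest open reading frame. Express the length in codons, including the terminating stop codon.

Frame 1: GGA TAG AAT ATT GAT GCA GAC CTG GGT ACA ATA AGG AGA TAT GTT TTA CTG — no ATG→stop ORF.
Frame 2: GAT AGA ATA TTG ATG CAG ACC TGG GTA CAA TAA GGA GAT ATG TTT TAC TGA — ATG at 14, stop TAA at 32 → 21 nt; ATG at 41, stop TGA at 50 → 12 nt.
Frame 3: ATA GAA TAT TGA TGC AGA CCT GGG TAC AAT AAG GAG ATA TGT TTT ACT — no ATG→stop ORF.
Longest: frame 2, positions 14–34, 21 nt = 7 codons = 6 aa. → 7 codons.

7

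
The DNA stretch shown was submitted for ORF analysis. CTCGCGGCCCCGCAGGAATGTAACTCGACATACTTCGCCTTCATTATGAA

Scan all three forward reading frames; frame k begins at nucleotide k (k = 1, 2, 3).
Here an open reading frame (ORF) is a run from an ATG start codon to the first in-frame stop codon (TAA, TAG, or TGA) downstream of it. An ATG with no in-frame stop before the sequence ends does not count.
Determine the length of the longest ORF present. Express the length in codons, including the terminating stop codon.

Frame 1: CTC GCG GCC CCG CAG GAA TGT AAC TCG ACA TAC TTC GCC TTC ATT ATG — no ATG→stop ORF.
Frame 2: TCG CGG CCC CGC AGG AAT GTA ACT CGA CAT ACT TCG CCT TCA TTA TGA — no ATG→stop ORF.
Frame 3: CGC GGC CCC GCA GGA ATG TAA CTC GAC ATA CTT CGC CTT CAT TAT GAA — ATG at 18, stop TAA at 21 → 6 nt.
Longest: frame 3, positions 18–23, 6 nt = 2 codons = 1 aa. → 2 codons.

2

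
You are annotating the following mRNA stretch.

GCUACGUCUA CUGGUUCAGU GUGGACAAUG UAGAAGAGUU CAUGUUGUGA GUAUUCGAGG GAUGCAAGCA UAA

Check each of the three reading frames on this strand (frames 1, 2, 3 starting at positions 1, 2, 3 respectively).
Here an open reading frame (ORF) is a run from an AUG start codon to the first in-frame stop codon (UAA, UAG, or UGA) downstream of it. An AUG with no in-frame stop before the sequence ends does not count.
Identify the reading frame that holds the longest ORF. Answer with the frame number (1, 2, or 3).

Frame 1: GCU ACG UCU ACU GGU UCA GUG UGG ACA AUG UAG AAG AGU UCA UGU UGU GAG UAU UCG AGG GAU GCA AGC AUA — AUG at 28, stop UAG at 31 → 6 nt.
Frame 2: CUA CGU CUA CUG GUU CAG UGU GGA CAA UGU AGA AGA GUU CAU GUU GUG AGU AUU CGA GGG AUG CAA GCA UAA — AUG at 62, stop UAA at 71 → 12 nt.
Frame 3: UAC GUC UAC UGG UUC AGU GUG GAC AAU GUA GAA GAG UUC AUG UUG UGA GUA UUC GAG GGA UGC AAG CAU — AUG at 42, stop UGA at 48 → 9 nt.
Longest ORF is 12 nt in frame 2 (positions 62–73).

2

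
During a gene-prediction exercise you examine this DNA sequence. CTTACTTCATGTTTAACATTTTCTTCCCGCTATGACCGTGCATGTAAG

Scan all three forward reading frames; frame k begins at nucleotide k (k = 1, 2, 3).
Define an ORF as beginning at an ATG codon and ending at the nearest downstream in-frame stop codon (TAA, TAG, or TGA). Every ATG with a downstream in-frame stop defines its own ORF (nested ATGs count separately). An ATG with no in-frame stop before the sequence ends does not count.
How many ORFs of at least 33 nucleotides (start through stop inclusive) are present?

0

Frame 1: CTT ACT TCA TGT TTA ACA TTT TCT TCC CGC TAT GAC CGT GCA TGT AAG — no ATG→stop ORF.
Frame 2: TTA CTT CAT GTT TAA CAT TTT CTT CCC GCT ATG ACC GTG CAT GTA — no ATG→stop ORF.
Frame 3: TAC TTC ATG TTT AAC ATT TTC TTC CCG CTA TGA CCG TGC ATG TAA — ATG at 9, stop TGA at 33 → 27 nt; ATG at 42, stop TAA at 45 → 6 nt.
No ORF reaches 33 nucleotides. Count = 0.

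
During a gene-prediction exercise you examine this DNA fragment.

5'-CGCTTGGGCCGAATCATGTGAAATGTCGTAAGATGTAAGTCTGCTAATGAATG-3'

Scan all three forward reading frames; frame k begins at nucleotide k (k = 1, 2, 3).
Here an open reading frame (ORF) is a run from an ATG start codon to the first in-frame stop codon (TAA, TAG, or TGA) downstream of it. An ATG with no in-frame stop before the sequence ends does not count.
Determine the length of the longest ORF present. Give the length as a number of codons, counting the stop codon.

Frame 1: CGC TTG GGC CGA ATC ATG TGA AAT GTC GTA AGA TGT AAG TCT GCT AAT GAA — ATG at 16, stop TGA at 19 → 6 nt.
Frame 2: GCT TGG GCC GAA TCA TGT GAA ATG TCG TAA GAT GTA AGT CTG CTA ATG AAT — ATG at 23, stop TAA at 29 → 9 nt.
Frame 3: CTT GGG CCG AAT CAT GTG AAA TGT CGT AAG ATG TAA GTC TGC TAA TGA ATG — ATG at 33, stop TAA at 36 → 6 nt.
Longest: frame 2, positions 23–31, 9 nt = 3 codons = 2 aa. → 3 codons.

3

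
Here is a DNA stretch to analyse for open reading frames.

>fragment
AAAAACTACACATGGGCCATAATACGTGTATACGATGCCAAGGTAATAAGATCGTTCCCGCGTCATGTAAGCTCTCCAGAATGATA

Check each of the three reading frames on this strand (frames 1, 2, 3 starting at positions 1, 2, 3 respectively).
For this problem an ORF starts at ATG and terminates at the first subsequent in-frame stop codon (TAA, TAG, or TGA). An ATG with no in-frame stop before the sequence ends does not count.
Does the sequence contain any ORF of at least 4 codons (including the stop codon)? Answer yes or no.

yes

Frame 1: AAA AAC TAC ACA TGG GCC ATA ATA CGT GTA TAC GAT GCC AAG GTA ATA AGA TCG TTC CCG CGT CAT GTA AGC TCT CCA GAA TGA — no ATG→stop ORF.
Frame 2: AAA ACT ACA CAT GGG CCA TAA TAC GTG TAT ACG ATG CCA AGG TAA TAA GAT CGT TCC CGC GTC ATG TAA GCT CTC CAG AAT GAT — ATG at 35, stop TAA at 44 → 12 nt; ATG at 65, stop TAA at 68 → 6 nt.
Frame 3: AAA CTA CAC ATG GGC CAT AAT ACG TGT ATA CGA TGC CAA GGT AAT AAG ATC GTT CCC GCG TCA TGT AAG CTC TCC AGA ATG ATA — no ATG→stop ORF.
Frame 2 has an ORF of 4 codons (positions 35–46) ≥ 4, so yes.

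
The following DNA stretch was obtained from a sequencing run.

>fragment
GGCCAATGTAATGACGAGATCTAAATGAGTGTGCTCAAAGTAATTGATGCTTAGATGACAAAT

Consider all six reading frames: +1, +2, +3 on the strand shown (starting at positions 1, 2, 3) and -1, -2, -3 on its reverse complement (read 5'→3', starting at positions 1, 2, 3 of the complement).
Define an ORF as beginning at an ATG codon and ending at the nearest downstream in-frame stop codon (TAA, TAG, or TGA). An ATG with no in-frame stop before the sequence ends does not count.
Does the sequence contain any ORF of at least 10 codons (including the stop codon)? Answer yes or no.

Reverse complement (5'→3'): ATTTGTCATCTAAGCATCAATTACTTTGAGCACACTCATTTAGATCTCGTCATTACATTGGCC
Frame +1: GGC CAA TGT AAT GAC GAG ATC TAA ATG AGT GTG CTC AAA GTA ATT GAT GCT TAG ATG ACA AAT — ATG at 25, stop TAG at 52 → 30 nt.
Frame +2: GCC AAT GTA ATG ACG AGA TCT AAA TGA GTG TGC TCA AAG TAA TTG ATG CTT AGA TGA CAA — ATG at 11, stop TGA at 26 → 18 nt; ATG at 47, stop TGA at 56 → 12 nt.
Frame +3: CCA ATG TAA TGA CGA GAT CTA AAT GAG TGT GCT CAA AGT AAT TGA TGC TTA GAT GAC AAA — ATG at 6, stop TAA at 9 → 6 nt.
Frame -1: ATT TGT CAT CTA AGC ATC AAT TAC TTT GAG CAC ACT CAT TTA GAT CTC GTC ATT ACA TTG GCC — no ATG→stop ORF.
Frame -2: TTT GTC ATC TAA GCA TCA ATT ACT TTG AGC ACA CTC ATT TAG ATC TCG TCA TTA CAT TGG — no ATG→stop ORF.
Frame -3: TTG TCA TCT AAG CAT CAA TTA CTT TGA GCA CAC TCA TTT AGA TCT CGT CAT TAC ATT GGC — no ATG→stop ORF.
Frame +1 has an ORF of 10 codons (positions 25–54) ≥ 10, so yes.

yes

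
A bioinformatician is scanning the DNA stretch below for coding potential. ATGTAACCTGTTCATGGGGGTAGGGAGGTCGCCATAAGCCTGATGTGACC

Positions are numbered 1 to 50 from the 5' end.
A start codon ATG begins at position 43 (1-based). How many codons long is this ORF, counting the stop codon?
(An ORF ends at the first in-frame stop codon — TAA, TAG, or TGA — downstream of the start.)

2

Codons from position 43: ATG (43–45), TGA (46–48).
TGA is the first in-frame stop; that's 2 codons including the stop.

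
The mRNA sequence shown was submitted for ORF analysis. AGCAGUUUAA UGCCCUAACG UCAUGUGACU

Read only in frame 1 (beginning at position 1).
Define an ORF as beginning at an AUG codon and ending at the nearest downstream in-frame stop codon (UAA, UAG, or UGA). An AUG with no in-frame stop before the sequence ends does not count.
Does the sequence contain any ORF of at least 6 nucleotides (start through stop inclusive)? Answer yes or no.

yes

Frame 1: AGC AGU UUA AUG CCC UAA CGU CAU GUG ACU — AUG at 10, stop UAA at 16 → 9 nt.
Frame 1 has an ORF of 9 nucleotides (positions 10–18) ≥ 6, so yes.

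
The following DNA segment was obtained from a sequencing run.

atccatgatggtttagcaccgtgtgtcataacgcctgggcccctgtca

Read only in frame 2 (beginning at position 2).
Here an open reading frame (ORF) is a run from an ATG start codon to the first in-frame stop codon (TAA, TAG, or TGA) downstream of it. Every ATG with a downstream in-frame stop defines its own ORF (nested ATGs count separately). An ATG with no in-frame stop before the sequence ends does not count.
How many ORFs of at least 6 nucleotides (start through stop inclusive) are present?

Frame 2: TCC ATG ATG GTT TAG CAC CGT GTG TCA TAA CGC CTG GGC CCC TGT — ATG at 5, stop TAG at 14 → 12 nt; ATG at 8, stop TAG at 14 → 9 nt.
ORFs ≥ 6 nucleotides: frame 2 5–16 (12 nucleotides), frame 2 8–16 (9 nucleotides). Count = 2.

2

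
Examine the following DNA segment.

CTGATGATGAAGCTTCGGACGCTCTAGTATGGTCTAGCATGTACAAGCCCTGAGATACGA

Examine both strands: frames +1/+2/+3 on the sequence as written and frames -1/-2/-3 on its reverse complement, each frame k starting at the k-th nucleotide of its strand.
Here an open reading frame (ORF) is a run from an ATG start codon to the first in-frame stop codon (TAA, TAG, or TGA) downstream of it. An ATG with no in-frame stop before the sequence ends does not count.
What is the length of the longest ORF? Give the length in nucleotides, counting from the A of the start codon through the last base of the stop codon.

Reverse complement (5'→3'): TCGTATCTCAGGGCTTGTACATGCTAGACCATACTAGAGCGTCCGAAGCTTCATCATCAG
Frame +1: CTG ATG ATG AAG CTT CGG ACG CTC TAG TAT GGT CTA GCA TGT ACA AGC CCT GAG ATA CGA — ATG at 4, stop TAG at 25 → 24 nt; ATG at 7, stop TAG at 25 → 21 nt.
Frame +2: TGA TGA TGA AGC TTC GGA CGC TCT AGT ATG GTC TAG CAT GTA CAA GCC CTG AGA TAC — ATG at 29, stop TAG at 35 → 9 nt.
Frame +3: GAT GAT GAA GCT TCG GAC GCT CTA GTA TGG TCT AGC ATG TAC AAG CCC TGA GAT ACG — ATG at 39, stop TGA at 51 → 15 nt.
Frame -1: TCG TAT CTC AGG GCT TGT ACA TGC TAG ACC ATA CTA GAG CGT CCG AAG CTT CAT CAT CAG — no ATG→stop ORF.
Frame -2: CGT ATC TCA GGG CTT GTA CAT GCT AGA CCA TAC TAG AGC GTC CGA AGC TTC ATC ATC — no ATG→stop ORF.
Frame -3: GTA TCT CAG GGC TTG TAC ATG CTA GAC CAT ACT AGA GCG TCC GAA GCT TCA TCA TCA — no ATG→stop ORF.
Longest: frame +1, positions 4–27, 24 nt = 8 codons = 7 aa. → 24 nucleotides.

24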